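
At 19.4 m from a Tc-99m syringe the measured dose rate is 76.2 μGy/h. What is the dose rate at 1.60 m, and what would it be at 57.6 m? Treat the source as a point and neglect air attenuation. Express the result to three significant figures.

11200 μGy/h; 8.64 μGy/h

Since intensity falls as 1/r²,
At 1.60 m: (19.4/1.60)² = 147.0, so 76.2 × 147.0 = 11200 μGy/h
At 57.6 m: (1.60/57.6)² = 0.0007716, so 11200 × 0.0007716 = 8.642 μGy/h.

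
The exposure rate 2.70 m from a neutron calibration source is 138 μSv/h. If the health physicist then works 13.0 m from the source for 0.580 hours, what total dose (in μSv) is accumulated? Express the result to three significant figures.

Applying the 1/r² law, rate at 13.0 m:
(2.70/13.0)² = 0.04314, so 138 × 0.04314 = 5.953 μSv/h.
Dose = rate × time = 5.953 μSv/h × 0.5800 h = 3.453 μSv.

3.45 μSv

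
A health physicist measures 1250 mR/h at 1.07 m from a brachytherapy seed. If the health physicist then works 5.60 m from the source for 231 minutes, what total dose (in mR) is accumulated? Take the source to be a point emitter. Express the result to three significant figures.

176 mR

Applying the 1/r² law, rate at 5.60 m:
1250 × (1.07/5.60)² = 1250 × 0.03651 = 45.64 mR/h.
Dose = rate × time = 45.64 mR/h × 3.850 h = 175.7 mR.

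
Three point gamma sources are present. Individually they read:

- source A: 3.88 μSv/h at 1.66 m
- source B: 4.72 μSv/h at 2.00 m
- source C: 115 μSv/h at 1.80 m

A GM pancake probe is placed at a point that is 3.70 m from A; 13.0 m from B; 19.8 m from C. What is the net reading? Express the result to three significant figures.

1.84 μSv/h

By superposition, sum each source's inverse-square contribution:
A: 3.88 × (1.66/3.70)² = 0.7810 μSv/h
B: 4.72 × (2.00/13.0)² = 0.1117 μSv/h
C: 115 × (1.80/19.8)² = 0.9504 μSv/h
Total = 0.7810 + 0.1117 + 0.9504 = 1.843 μSv/h.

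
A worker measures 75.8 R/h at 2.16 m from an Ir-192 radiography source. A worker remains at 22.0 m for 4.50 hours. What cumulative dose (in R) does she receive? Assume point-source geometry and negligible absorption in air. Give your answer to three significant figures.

3.29 R

Applying the 1/r² law, rate at 22.0 m:
75.8 × (2.16/22.0)² = 75.8 × 0.009640 = 0.7307 R/h.
Dose = rate × time = 0.7307 R/h × 4.500 h = 3.288 R.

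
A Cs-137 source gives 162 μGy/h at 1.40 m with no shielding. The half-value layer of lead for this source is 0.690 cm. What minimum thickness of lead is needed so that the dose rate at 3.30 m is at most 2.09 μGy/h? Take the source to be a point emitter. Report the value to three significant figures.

At 3.30 m, distance alone gives 162 × (1.40/3.30)² = 162 × 0.1800 = 29.16 μGy/h.
Further attenuation needed: 29.16/2.09 = 13.95.
n = log₂(13.95) = 3.802 half-value layers.
Thickness = 3.802 × 0.690 cm = 2.623 cm.

2.62 cm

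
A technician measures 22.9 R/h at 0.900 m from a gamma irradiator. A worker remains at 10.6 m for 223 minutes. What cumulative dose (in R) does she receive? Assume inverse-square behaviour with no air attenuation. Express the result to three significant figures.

0.614 R

By the inverse-square law, rate at 10.6 m:
(0.900/10.6)² = 0.007209, so 22.9 × 0.007209 = 0.1651 R/h.
Dose = rate × time = 0.1651 R/h × 3.717 h = 0.6137 R.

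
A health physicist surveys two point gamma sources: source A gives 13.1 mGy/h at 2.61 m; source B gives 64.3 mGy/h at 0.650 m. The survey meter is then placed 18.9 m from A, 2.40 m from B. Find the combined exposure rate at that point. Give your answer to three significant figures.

Each source contributes Iᵢ·(dᵢ/rᵢ)²; contributions add.
A: 13.1 × (2.61/18.9)² = 0.2498 mGy/h
B: 64.3 × (0.650/2.40)² = 4.716 mGy/h
Total = 0.2498 + 4.716 = 4.966 mGy/h.

4.97 mGy/h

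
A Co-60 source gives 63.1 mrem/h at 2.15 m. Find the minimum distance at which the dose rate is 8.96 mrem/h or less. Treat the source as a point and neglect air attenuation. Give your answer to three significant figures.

Since intensity falls as 1/r², d₂ = d₁·√(I₁/I₂).
I₁/I₂ = 63.1/8.96 = 7.042, so d₂ = 2.15 × √7.042 = 5.705 m.

5.71 m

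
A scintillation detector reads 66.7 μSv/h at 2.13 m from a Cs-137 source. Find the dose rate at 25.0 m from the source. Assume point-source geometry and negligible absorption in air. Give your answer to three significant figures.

0.484 μSv/h

By the inverse-square law, the rate at 25.0 m is
(2.13/25.0)² = 0.007259, so 66.7 × 0.007259 = 0.4842 μSv/h.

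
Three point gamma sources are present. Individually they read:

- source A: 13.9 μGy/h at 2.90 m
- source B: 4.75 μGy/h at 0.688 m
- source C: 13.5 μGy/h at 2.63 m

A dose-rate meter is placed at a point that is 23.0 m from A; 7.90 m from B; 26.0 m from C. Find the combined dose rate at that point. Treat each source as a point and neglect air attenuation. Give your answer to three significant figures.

Each source contributes Iᵢ·(dᵢ/rᵢ)²; contributions add.
A: 13.9 × (2.90/23.0)² = 0.2210 μGy/h
B: 4.75 × (0.688/7.90)² = 0.03603 μGy/h
C: 13.5 × (2.63/26.0)² = 0.1381 μGy/h
Total = 0.2210 + 0.03603 + 0.1381 = 0.3951 μGy/h.

0.395 μGy/h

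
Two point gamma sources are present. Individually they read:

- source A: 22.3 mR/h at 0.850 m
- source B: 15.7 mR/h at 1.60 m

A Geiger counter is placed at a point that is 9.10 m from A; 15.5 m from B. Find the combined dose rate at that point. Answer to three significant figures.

Each source contributes Iᵢ·(dᵢ/rᵢ)²; contributions add.
A: 22.3 × (0.850/9.10)² = 0.1946 mR/h
B: 15.7 × (1.60/15.5)² = 0.1673 mR/h
Total = 0.1946 + 0.1673 = 0.3619 mR/h.

0.362 mR/h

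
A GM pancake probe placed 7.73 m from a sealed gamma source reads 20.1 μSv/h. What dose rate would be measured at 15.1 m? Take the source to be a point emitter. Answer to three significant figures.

5.27 μSv/h

Since intensity falls as 1/r², scaling from 7.73 m to 15.1 m:
20.1 × (7.73/15.1)² = 20.1 × 0.2621 = 5.268 μSv/h.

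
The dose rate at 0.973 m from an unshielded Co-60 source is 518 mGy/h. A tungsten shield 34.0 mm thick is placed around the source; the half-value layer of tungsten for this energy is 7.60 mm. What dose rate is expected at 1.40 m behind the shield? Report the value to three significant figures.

11.3 mGy/h

Distance alone: 518 × (0.973/1.40)² = 518 × 0.4830 = 250.2 mGy/h.
Shield: 34.0/7.60 = 4.474 half-value layers → attenuation 2^(−4.474) = 0.04500.
Combined: 250.2 × 0.04500 = 11.26 mGy/h.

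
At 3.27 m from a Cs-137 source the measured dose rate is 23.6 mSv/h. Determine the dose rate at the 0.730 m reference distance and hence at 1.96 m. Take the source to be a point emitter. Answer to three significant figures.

474 mSv/h; 65.7 mSv/h

Intensity scales as (d₁/d₂)², so
At 0.730 m: (3.27/0.730)² = 20.07, so 23.6 × 20.07 = 473.7 mSv/h
At 1.96 m: (0.730/1.96)² = 0.1387, so 473.7 × 0.1387 = 65.70 mSv/h.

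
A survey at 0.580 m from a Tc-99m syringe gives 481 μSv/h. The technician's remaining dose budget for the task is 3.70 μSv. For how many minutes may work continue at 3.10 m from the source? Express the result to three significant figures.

13.2 min

Applying the 1/r² law, rate at 3.10 m:
(0.580/3.10)² = 0.03501, so 481 × 0.03501 = 16.84 μSv/h.
Stay time = 3.70 μSv ÷ 16.84 μSv/h = 0.2197 h = 13.18 min.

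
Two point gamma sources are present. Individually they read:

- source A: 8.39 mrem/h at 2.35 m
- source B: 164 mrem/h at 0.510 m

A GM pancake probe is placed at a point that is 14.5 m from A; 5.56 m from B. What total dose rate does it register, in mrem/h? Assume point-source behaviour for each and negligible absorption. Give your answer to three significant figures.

By superposition, sum each source's inverse-square contribution:
A: 8.39 × (2.35/14.5)² = 0.2204 mrem/h
B: 164 × (0.510/5.56)² = 1.380 mrem/h
Total = 0.2204 + 1.380 = 1.600 mrem/h.

1.60 mrem/h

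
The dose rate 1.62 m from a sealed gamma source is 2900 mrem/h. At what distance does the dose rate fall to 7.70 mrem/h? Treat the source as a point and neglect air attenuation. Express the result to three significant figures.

31.4 m

Applying the 1/r² law, d₂ = d₁·√(I₁/I₂).
I₁/I₂ = 2900/7.70 = 376.6, so d₂ = 1.62 × √376.6 = 31.44 m.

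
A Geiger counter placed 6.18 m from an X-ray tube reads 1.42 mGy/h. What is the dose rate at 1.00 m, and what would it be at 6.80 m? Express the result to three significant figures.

Applying the 1/r² law,
At 1.00 m: (6.18/1.00)² = 38.19, so 1.42 × 38.19 = 54.23 mGy/h
At 6.80 m: 54.23 × (1.00/6.80)² = 54.23 × 0.02163 = 1.173 mGy/h.

54.2 mGy/h; 1.17 mGy/h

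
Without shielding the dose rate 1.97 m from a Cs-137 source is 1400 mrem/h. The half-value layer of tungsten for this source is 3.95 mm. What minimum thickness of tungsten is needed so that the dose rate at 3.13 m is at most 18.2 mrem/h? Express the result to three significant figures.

At 3.13 m, distance alone gives (1.97/3.13)² = 0.3961, so 1400 × 0.3961 = 554.5 mrem/h.
Further attenuation needed: 554.5/18.2 = 30.47.
n = log₂(30.47) = 4.929 half-value layers.
Thickness = 4.929 × 3.95 mm = 19.47 mm.

19.5 mm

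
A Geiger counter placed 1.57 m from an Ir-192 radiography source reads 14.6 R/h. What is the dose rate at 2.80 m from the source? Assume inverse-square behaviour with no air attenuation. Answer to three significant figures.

Applying the 1/r² law, scaling from 1.57 m to 2.80 m:
(1.57/2.80)² = 0.3144, so 14.6 × 0.3144 = 4.590 R/h.

4.59 R/h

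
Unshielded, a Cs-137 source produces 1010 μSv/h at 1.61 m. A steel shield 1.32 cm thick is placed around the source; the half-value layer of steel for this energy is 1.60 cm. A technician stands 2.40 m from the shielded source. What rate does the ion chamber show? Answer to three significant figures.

257 μSv/h

Distance alone: (1.61/2.40)² = 0.4500, so 1010 × 0.4500 = 454.5 μSv/h.
Shield: 1.32/1.60 = 0.8250 half-value layers → attenuation 2^(−0.8250) = 0.5645.
Combined: 454.5 × 0.5645 = 256.6 μSv/h.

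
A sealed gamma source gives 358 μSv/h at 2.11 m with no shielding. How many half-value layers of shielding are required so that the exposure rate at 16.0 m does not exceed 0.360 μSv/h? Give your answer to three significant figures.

4.11 half-value layers

At 16.0 m, distance alone gives (2.11/16.0)² = 0.01739, so 358 × 0.01739 = 6.226 μSv/h.
Further attenuation needed: 6.226/0.360 = 17.29.
n = log₂(17.29) = 4.112 half-value layers.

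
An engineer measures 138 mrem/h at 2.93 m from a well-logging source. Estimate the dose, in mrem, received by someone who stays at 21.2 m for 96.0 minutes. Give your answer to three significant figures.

4.22 mrem

Since intensity falls as 1/r², rate at 21.2 m:
(2.93/21.2)² = 0.01910, so 138 × 0.01910 = 2.636 mrem/h.
Dose = rate × time = 2.636 mrem/h × 1.600 h = 4.218 mrem.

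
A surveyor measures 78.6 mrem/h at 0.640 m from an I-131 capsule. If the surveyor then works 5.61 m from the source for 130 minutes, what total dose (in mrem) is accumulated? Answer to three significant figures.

2.22 mrem

Applying the 1/r² law, rate at 5.61 m:
78.6 × (0.640/5.61)² = 78.6 × 0.01301 = 1.023 mrem/h.
Dose = rate × time = 1.023 mrem/h × 2.167 h = 2.217 mrem.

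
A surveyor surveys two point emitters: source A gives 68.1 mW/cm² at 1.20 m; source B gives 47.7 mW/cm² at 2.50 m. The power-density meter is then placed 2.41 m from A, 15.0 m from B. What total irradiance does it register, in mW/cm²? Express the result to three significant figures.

By superposition, sum each source's inverse-square contribution:
A: 68.1 × (1.20/2.41)² = 16.88 mW/cm²
B: 47.7 × (2.50/15.0)² = 1.325 mW/cm²
Total = 16.88 + 1.325 = 18.20 mW/cm².

18.2 mW/cm²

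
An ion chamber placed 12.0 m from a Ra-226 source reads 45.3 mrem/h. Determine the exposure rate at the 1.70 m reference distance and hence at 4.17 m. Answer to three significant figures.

2260 mrem/h; 375 mrem/h

Intensity scales as (d₁/d₂)², so
At 1.70 m: 45.3 × (12.0/1.70)² = 45.3 × 49.83 = 2257 mrem/h
At 4.17 m: (1.70/4.17)² = 0.1662, so 2257 × 0.1662 = 375.1 mrem/h.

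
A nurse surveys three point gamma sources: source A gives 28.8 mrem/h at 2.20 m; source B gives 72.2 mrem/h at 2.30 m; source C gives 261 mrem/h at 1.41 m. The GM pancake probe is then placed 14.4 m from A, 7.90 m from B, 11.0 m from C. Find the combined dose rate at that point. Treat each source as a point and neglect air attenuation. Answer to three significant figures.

By superposition, sum each source's inverse-square contribution:
A: 28.8 × (2.20/14.4)² = 0.6722 mrem/h
B: 72.2 × (2.30/7.90)² = 6.120 mrem/h
C: 261 × (1.41/11.0)² = 4.288 mrem/h
Total = 0.6722 + 6.120 + 4.288 = 11.08 mrem/h.

11.1 mrem/h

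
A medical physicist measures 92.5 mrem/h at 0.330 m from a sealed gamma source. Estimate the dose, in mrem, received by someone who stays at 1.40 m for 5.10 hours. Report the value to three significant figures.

26.2 mrem

By the inverse-square law, rate at 1.40 m:
(0.330/1.40)² = 0.05556, so 92.5 × 0.05556 = 5.139 mrem/h.
Dose = rate × time = 5.139 mrem/h × 5.100 h = 26.21 mrem.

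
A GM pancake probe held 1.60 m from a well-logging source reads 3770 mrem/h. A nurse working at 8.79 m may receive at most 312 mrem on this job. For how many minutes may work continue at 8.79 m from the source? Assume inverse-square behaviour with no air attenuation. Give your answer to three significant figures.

150 min

By the inverse-square law, rate at 8.79 m:
3770 × (1.60/8.79)² = 3770 × 0.03313 = 124.9 mrem/h.
Stay time = 312 mrem ÷ 124.9 mrem/h = 2.498 h = 149.9 min.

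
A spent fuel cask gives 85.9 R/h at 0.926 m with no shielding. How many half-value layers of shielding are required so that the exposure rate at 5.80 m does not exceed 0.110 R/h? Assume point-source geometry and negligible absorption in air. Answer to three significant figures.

4.32 half-value layers

At 5.80 m, distance alone gives 85.9 × (0.926/5.80)² = 85.9 × 0.02549 = 2.190 R/h.
Further attenuation needed: 2.190/0.110 = 19.91.
n = log₂(19.91) = 4.315 half-value layers.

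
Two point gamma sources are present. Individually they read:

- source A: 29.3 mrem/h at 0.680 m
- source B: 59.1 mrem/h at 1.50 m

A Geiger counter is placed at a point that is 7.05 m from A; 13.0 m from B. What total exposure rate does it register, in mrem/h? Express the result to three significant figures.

By superposition, sum each source's inverse-square contribution:
A: 29.3 × (0.680/7.05)² = 0.2726 mrem/h
B: 59.1 × (1.50/13.0)² = 0.7868 mrem/h
Total = 0.2726 + 0.7868 = 1.059 mrem/h.

1.06 mrem/h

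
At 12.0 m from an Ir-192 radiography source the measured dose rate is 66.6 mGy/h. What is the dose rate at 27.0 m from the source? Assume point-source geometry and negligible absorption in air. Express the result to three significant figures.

13.2 mGy/h

Applying the 1/r² law, scaling from 12.0 m to 27.0 m:
66.6 × (12.0/27.0)² = 66.6 × 0.1975 = 13.15 mGy/h.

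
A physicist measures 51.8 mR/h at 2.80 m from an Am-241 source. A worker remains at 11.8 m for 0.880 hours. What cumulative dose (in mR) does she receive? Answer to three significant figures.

2.57 mR

Applying the 1/r² law, rate at 11.8 m:
51.8 × (2.80/11.8)² = 51.8 × 0.05631 = 2.917 mR/h.
Dose = rate × time = 2.917 mR/h × 0.8800 h = 2.567 mR.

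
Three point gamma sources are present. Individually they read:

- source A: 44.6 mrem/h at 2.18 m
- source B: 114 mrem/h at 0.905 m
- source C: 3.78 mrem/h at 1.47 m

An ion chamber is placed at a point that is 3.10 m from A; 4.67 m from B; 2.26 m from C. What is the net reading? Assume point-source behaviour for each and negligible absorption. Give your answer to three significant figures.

27.9 mrem/h

By superposition, sum each source's inverse-square contribution:
A: 44.6 × (2.18/3.10)² = 22.06 mrem/h
B: 114 × (0.905/4.67)² = 4.281 mrem/h
C: 3.78 × (1.47/2.26)² = 1.599 mrem/h
Total = 22.06 + 4.281 + 1.599 = 27.94 mrem/h.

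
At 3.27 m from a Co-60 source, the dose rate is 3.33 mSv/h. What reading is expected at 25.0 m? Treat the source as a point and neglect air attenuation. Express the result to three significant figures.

0.0570 mSv/h

Since intensity falls as 1/r², the rate at 25.0 m is
(3.27/25.0)² = 0.01711, so 3.33 × 0.01711 = 0.05698 mSv/h.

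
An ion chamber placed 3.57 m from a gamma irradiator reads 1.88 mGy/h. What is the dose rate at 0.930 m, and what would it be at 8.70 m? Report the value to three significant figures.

Using I₁d₁² = I₂d₂²,
At 0.930 m: 1.88 × (3.57/0.930)² = 1.88 × 14.74 = 27.71 mGy/h
At 8.70 m: (0.930/8.70)² = 0.01143, so 27.71 × 0.01143 = 0.3167 mGy/h.

27.7 mGy/h; 0.317 mGy/h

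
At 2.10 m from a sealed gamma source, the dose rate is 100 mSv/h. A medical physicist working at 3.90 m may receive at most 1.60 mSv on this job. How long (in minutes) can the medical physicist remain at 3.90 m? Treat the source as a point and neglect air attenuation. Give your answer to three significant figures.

Intensity scales as (d₁/d₂)², so rate at 3.90 m:
100 × (2.10/3.90)² = 100 × 0.2899 = 28.99 mSv/h.
Stay time = 1.60 mSv ÷ 28.99 mSv/h = 0.05519 h = 3.311 min.

3.31 min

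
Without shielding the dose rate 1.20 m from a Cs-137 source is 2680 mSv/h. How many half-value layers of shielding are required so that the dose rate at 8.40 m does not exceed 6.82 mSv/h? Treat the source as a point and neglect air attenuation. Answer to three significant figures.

3.00 half-value layers

At 8.40 m, distance alone gives (1.20/8.40)² = 0.02041, so 2680 × 0.02041 = 54.70 mSv/h.
Further attenuation needed: 54.70/6.82 = 8.021.
n = log₂(8.021) = 3.004 half-value layers.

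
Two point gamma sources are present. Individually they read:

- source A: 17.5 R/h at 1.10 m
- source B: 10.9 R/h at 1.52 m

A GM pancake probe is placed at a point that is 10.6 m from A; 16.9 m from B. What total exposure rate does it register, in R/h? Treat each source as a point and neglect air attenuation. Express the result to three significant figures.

0.277 R/h

Each source contributes Iᵢ·(dᵢ/rᵢ)²; contributions add.
A: 17.5 × (1.10/10.6)² = 0.1885 R/h
B: 10.9 × (1.52/16.9)² = 0.08817 R/h
Total = 0.1885 + 0.08817 = 0.2767 R/h.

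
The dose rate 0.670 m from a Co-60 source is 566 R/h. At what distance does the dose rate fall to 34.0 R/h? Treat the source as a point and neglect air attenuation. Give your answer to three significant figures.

Applying the 1/r² law, d₂ = d₁·√(I₁/I₂).
I₁/I₂ = 566/34.0 = 16.65, so d₂ = 0.670 × √16.65 = 2.734 m.

2.73 m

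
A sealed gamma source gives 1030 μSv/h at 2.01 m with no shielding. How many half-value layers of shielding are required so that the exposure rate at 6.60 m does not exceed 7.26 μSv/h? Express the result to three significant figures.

3.72 half-value layers

At 6.60 m, distance alone gives (2.01/6.60)² = 0.09275, so 1030 × 0.09275 = 95.53 μSv/h.
Further attenuation needed: 95.53/7.26 = 13.16.
n = log₂(13.16) = 3.718 half-value layers.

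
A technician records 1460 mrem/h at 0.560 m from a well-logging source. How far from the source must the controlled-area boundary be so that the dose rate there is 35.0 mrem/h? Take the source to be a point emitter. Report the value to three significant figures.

3.62 m

Intensity scales as (d₁/d₂)², so d₂ = d₁·√(I₁/I₂).
I₁/I₂ = 1460/35.0 = 41.71, so d₂ = 0.560 × √41.71 = 3.617 m.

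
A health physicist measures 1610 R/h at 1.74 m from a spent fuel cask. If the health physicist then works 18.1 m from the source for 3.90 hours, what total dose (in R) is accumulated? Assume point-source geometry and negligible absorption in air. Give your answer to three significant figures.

58.0 R

Using I₁d₁² = I₂d₂², rate at 18.1 m:
(1.74/18.1)² = 0.009241, so 1610 × 0.009241 = 14.88 R/h.
Dose = rate × time = 14.88 R/h × 3.900 h = 58.03 R.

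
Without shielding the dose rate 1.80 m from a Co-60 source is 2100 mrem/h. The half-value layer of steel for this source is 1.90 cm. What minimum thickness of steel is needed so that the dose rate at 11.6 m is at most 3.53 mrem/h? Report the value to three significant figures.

7.30 cm

At 11.6 m, distance alone gives (1.80/11.6)² = 0.02408, so 2100 × 0.02408 = 50.57 mrem/h.
Further attenuation needed: 50.57/3.53 = 14.33.
n = log₂(14.33) = 3.841 half-value layers.
Thickness = 3.841 × 1.90 cm = 7.298 cm.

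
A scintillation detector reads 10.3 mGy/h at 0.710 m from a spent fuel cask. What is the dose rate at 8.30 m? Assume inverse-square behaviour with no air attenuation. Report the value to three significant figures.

0.0754 mGy/h

Applying the 1/r² law, the rate at 8.30 m is
(0.710/8.30)² = 0.007317, so 10.3 × 0.007317 = 0.07537 mGy/h.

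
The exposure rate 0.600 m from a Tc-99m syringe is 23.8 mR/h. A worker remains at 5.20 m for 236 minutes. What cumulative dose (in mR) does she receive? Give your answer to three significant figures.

1.25 mR

Applying the 1/r² law, rate at 5.20 m:
23.8 × (0.600/5.20)² = 23.8 × 0.01331 = 0.3168 mR/h.
Dose = rate × time = 0.3168 mR/h × 3.933 h = 1.246 mR.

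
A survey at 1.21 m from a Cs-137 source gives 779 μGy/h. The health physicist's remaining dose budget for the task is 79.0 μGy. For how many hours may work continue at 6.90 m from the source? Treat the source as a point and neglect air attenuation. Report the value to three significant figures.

Since intensity falls as 1/r², rate at 6.90 m:
779 × (1.21/6.90)² = 779 × 0.03075 = 23.95 μGy/h.
Stay time = 79.0 μGy ÷ 23.95 μGy/h = 3.299 h.

3.30 h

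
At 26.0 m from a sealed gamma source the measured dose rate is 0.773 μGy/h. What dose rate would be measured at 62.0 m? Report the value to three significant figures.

Using I₁d₁² = I₂d₂², scaling from 26.0 m to 62.0 m:
0.773 × (26.0/62.0)² = 0.773 × 0.1759 = 0.1360 μGy/h.

0.136 μGy/h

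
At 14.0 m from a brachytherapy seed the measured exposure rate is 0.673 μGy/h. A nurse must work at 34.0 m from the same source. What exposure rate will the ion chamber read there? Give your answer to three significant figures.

By the inverse-square law, scaling from 14.0 m to 34.0 m:
(14.0/34.0)² = 0.1696, so 0.673 × 0.1696 = 0.1141 μGy/h.

0.114 μGy/h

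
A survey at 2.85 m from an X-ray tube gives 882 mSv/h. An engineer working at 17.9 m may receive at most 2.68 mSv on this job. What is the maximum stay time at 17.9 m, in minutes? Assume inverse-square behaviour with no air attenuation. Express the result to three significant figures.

Using I₁d₁² = I₂d₂², rate at 17.9 m:
(2.85/17.9)² = 0.02535, so 882 × 0.02535 = 22.36 mSv/h.
Stay time = 2.68 mSv ÷ 22.36 mSv/h = 0.1199 h = 7.194 min.

7.19 min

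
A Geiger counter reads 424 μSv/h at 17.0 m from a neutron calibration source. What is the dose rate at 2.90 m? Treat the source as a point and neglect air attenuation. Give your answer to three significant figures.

14600 μSv/h

Intensity scales as (d₁/d₂)², so the rate at 2.90 m is
424 × (17.0/2.90)² = 424 × 34.36 = 14570 μSv/h.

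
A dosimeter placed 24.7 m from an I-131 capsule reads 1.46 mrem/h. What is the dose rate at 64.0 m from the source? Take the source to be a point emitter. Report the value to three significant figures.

Using I₁d₁² = I₂d₂², scaling from 24.7 m to 64.0 m:
(24.7/64.0)² = 0.1489, so 1.46 × 0.1489 = 0.2174 mrem/h.

0.217 mrem/h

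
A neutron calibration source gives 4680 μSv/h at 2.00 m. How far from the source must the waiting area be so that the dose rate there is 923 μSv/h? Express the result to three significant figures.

By the inverse-square law, d₂ = d₁·√(I₁/I₂).
I₁/I₂ = 4680/923 = 5.070, so d₂ = 2.00 × √5.070 = 4.503 m.

4.50 m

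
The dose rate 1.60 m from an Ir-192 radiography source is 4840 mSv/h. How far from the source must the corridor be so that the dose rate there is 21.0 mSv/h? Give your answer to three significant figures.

Since intensity falls as 1/r², d₂ = d₁·√(I₁/I₂).
I₁/I₂ = 4840/21.0 = 230.5, so d₂ = 1.60 × √230.5 = 24.29 m.

24.3 m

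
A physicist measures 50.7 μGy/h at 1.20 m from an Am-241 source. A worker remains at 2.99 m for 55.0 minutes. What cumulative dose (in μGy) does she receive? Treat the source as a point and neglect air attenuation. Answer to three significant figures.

Intensity scales as (d₁/d₂)², so rate at 2.99 m:
(1.20/2.99)² = 0.1611, so 50.7 × 0.1611 = 8.168 μGy/h.
Dose = rate × time = 8.168 μGy/h × 0.9167 h = 7.488 μGy.

7.49 μGy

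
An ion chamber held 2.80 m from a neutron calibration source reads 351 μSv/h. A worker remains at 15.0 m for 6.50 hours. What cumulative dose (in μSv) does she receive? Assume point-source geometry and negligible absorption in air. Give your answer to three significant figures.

Intensity scales as (d₁/d₂)², so rate at 15.0 m:
(2.80/15.0)² = 0.03484, so 351 × 0.03484 = 12.23 μSv/h.
Dose = rate × time = 12.23 μSv/h × 6.500 h = 79.50 μSv.

79.5 μSv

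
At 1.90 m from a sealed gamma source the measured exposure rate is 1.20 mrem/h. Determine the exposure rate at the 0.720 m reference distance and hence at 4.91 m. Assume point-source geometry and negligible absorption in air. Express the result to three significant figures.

8.36 mrem/h; 0.180 mrem/h

Since intensity falls as 1/r²,
At 0.720 m: (1.90/0.720)² = 6.964, so 1.20 × 6.964 = 8.357 mrem/h
At 4.91 m: (0.720/4.91)² = 0.02150, so 8.357 × 0.02150 = 0.1797 mrem/h.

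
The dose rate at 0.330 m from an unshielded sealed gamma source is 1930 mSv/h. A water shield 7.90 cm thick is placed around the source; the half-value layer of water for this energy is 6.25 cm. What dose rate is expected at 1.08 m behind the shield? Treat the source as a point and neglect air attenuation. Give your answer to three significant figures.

75.0 mSv/h

Distance alone: (0.330/1.08)² = 0.09336, so 1930 × 0.09336 = 180.2 mSv/h.
Shield: 7.90/6.25 = 1.264 half-value layers → attenuation 2^(−1.264) = 0.4164.
Combined: 180.2 × 0.4164 = 75.04 mSv/h.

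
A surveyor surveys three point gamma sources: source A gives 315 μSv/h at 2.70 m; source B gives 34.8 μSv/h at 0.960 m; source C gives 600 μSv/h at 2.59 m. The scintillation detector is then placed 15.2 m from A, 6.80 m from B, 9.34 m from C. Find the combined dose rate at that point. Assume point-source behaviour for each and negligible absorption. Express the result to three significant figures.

56.8 μSv/h

Each source contributes Iᵢ·(dᵢ/rᵢ)²; contributions add.
A: 315 × (2.70/15.2)² = 9.939 μSv/h
B: 34.8 × (0.960/6.80)² = 0.6936 μSv/h
C: 600 × (2.59/9.34)² = 46.14 μSv/h
Total = 9.939 + 0.6936 + 46.14 = 56.77 μSv/h.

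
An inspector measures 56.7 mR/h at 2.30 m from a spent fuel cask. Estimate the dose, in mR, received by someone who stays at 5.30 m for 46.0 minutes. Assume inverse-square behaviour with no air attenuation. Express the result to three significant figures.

Using I₁d₁² = I₂d₂², rate at 5.30 m:
(2.30/5.30)² = 0.1883, so 56.7 × 0.1883 = 10.68 mR/h.
Dose = rate × time = 10.68 mR/h × 0.7667 h = 8.188 mR.

8.19 mR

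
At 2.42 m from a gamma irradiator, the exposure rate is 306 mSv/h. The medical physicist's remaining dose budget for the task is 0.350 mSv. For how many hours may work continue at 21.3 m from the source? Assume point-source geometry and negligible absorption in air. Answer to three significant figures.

0.0886 h

Using I₁d₁² = I₂d₂², rate at 21.3 m:
(2.42/21.3)² = 0.01291, so 306 × 0.01291 = 3.950 mSv/h.
Stay time = 0.350 mSv ÷ 3.950 mSv/h = 0.08861 h.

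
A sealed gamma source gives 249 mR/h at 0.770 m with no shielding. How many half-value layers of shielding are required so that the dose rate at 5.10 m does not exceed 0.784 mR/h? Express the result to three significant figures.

2.86 half-value layers

At 5.10 m, distance alone gives (0.770/5.10)² = 0.02280, so 249 × 0.02280 = 5.677 mR/h.
Further attenuation needed: 5.677/0.784 = 7.241.
n = log₂(7.241) = 2.856 half-value layers.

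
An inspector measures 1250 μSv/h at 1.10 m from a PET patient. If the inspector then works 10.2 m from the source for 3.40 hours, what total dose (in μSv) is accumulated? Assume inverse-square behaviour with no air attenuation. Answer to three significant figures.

Since intensity falls as 1/r², rate at 10.2 m:
1250 × (1.10/10.2)² = 1250 × 0.01163 = 14.54 μSv/h.
Dose = rate × time = 14.54 μSv/h × 3.400 h = 49.44 μSv.

49.4 μSv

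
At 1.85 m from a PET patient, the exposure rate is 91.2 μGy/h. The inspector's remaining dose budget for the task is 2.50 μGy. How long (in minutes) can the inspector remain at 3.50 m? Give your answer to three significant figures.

Since intensity falls as 1/r², rate at 3.50 m:
(1.85/3.50)² = 0.2794, so 91.2 × 0.2794 = 25.48 μGy/h.
Stay time = 2.50 μGy ÷ 25.48 μGy/h = 0.09812 h = 5.887 min.

5.89 min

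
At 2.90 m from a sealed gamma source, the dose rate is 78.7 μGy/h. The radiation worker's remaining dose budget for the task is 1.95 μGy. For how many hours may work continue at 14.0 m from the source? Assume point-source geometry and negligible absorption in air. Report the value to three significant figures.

Intensity scales as (d₁/d₂)², so rate at 14.0 m:
78.7 × (2.90/14.0)² = 78.7 × 0.04291 = 3.377 μGy/h.
Stay time = 1.95 μGy ÷ 3.377 μGy/h = 0.5774 h.

0.577 h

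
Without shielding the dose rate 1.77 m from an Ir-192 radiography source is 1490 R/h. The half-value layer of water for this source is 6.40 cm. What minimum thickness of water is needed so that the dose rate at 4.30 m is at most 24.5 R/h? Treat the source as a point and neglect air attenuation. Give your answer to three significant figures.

At 4.30 m, distance alone gives (1.77/4.30)² = 0.1694, so 1490 × 0.1694 = 252.4 R/h.
Further attenuation needed: 252.4/24.5 = 10.30.
n = log₂(10.30) = 3.365 half-value layers.
Thickness = 3.365 × 6.40 cm = 21.54 cm.

21.5 cm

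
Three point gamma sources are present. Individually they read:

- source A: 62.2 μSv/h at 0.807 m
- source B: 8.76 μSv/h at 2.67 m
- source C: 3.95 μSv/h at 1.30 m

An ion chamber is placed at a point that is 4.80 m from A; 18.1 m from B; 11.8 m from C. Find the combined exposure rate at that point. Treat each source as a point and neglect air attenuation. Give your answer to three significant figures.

2.00 μSv/h

By superposition, sum each source's inverse-square contribution:
A: 62.2 × (0.807/4.80)² = 1.758 μSv/h
B: 8.76 × (2.67/18.1)² = 0.1906 μSv/h
C: 3.95 × (1.30/11.8)² = 0.04794 μSv/h
Total = 1.758 + 0.1906 + 0.04794 = 1.997 μSv/h.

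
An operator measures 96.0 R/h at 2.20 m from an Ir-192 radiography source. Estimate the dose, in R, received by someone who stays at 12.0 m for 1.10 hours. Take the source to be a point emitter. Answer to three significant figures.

Intensity scales as (d₁/d₂)², so rate at 12.0 m:
96.0 × (2.20/12.0)² = 96.0 × 0.03361 = 3.227 R/h.
Dose = rate × time = 3.227 R/h × 1.100 h = 3.550 R.

3.55 R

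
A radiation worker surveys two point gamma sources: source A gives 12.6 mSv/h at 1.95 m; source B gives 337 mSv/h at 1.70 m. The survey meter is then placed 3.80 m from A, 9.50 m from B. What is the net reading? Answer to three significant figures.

By superposition, sum each source's inverse-square contribution:
A: 12.6 × (1.95/3.80)² = 3.318 mSv/h
B: 337 × (1.70/9.50)² = 10.79 mSv/h
Total = 3.318 + 10.79 = 14.11 mSv/h.

14.1 mSv/h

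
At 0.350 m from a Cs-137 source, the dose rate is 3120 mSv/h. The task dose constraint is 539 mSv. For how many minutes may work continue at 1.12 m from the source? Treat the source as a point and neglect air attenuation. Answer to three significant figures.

Intensity scales as (d₁/d₂)², so rate at 1.12 m:
(0.350/1.12)² = 0.09766, so 3120 × 0.09766 = 304.7 mSv/h.
Stay time = 539 mSv ÷ 304.7 mSv/h = 1.769 h = 106.1 min.

106 min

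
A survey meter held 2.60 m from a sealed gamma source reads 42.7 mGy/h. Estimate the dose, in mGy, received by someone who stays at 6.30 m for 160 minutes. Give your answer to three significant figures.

Applying the 1/r² law, rate at 6.30 m:
42.7 × (2.60/6.30)² = 42.7 × 0.1703 = 7.272 mGy/h.
Dose = rate × time = 7.272 mGy/h × 2.667 h = 19.39 mGy.

19.4 mGy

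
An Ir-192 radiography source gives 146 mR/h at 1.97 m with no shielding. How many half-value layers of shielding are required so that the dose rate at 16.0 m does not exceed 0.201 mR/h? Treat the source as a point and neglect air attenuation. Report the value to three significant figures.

3.46 half-value layers

At 16.0 m, distance alone gives 146 × (1.97/16.0)² = 146 × 0.01516 = 2.213 mR/h.
Further attenuation needed: 2.213/0.201 = 11.01.
n = log₂(11.01) = 3.461 half-value layers.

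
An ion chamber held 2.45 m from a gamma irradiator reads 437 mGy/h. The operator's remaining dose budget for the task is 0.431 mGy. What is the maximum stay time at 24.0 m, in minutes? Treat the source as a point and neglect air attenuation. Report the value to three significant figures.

5.68 min

By the inverse-square law, rate at 24.0 m:
(2.45/24.0)² = 0.01042, so 437 × 0.01042 = 4.554 mGy/h.
Stay time = 0.431 mGy ÷ 4.554 mGy/h = 0.09464 h = 5.678 min.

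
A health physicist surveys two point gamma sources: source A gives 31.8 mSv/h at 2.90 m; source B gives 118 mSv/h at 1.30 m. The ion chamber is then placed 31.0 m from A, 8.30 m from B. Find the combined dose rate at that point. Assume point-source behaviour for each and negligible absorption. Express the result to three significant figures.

3.17 mSv/h

By superposition, sum each source's inverse-square contribution:
A: 31.8 × (2.90/31.0)² = 0.2783 mSv/h
B: 118 × (1.30/8.30)² = 2.895 mSv/h
Total = 0.2783 + 2.895 = 3.173 mSv/h.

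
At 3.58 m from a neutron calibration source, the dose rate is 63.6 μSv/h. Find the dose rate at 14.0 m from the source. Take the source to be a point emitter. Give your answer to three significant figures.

By the inverse-square law, the rate at 14.0 m is
63.6 × (3.58/14.0)² = 63.6 × 0.06539 = 4.159 μSv/h.

4.16 μSv/h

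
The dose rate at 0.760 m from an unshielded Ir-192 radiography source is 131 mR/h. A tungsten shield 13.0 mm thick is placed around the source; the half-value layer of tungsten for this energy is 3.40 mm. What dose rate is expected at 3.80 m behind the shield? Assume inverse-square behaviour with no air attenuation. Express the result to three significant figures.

0.370 mR/h

Distance alone: (0.760/3.80)² = 0.04000, so 131 × 0.04000 = 5.240 mR/h.
Shield: 13.0/3.40 = 3.824 half-value layers → attenuation 2^(−3.824) = 0.07061.
Combined: 5.240 × 0.07061 = 0.3700 mR/h.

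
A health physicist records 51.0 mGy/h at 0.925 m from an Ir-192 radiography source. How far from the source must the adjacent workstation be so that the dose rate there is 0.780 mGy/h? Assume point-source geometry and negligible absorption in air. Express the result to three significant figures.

Intensity scales as (d₁/d₂)², so d₂ = d₁·√(I₁/I₂).
I₁/I₂ = 51.0/0.780 = 65.38, so d₂ = 0.925 × √65.38 = 7.479 m.

7.48 m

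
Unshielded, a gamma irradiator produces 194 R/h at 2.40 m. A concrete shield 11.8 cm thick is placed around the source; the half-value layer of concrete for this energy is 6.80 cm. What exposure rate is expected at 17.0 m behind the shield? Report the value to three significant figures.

1.16 R/h

Distance alone: (2.40/17.0)² = 0.01993, so 194 × 0.01993 = 3.866 R/h.
Shield: 11.8/6.80 = 1.735 half-value layers → attenuation 2^(−1.735) = 0.3004.
Combined: 3.866 × 0.3004 = 1.161 R/h.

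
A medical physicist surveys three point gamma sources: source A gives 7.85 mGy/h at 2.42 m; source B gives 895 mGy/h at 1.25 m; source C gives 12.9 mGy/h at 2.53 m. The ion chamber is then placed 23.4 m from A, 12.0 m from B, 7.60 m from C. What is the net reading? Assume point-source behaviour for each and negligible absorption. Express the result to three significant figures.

By superposition, sum each source's inverse-square contribution:
A: 7.85 × (2.42/23.4)² = 0.08396 mGy/h
B: 895 × (1.25/12.0)² = 9.711 mGy/h
C: 12.9 × (2.53/7.60)² = 1.430 mGy/h
Total = 0.08396 + 9.711 + 1.430 = 11.22 mGy/h.

11.2 mGy/h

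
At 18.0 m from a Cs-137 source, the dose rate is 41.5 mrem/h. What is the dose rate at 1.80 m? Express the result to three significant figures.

4150 mrem/h

Applying the 1/r² law, the rate at 1.80 m is
(18.0/1.80)² = 100.0, so 41.5 × 100.0 = 4150 mrem/h.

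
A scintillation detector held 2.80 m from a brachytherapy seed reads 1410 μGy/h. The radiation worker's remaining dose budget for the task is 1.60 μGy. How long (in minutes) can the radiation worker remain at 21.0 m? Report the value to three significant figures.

Applying the 1/r² law, rate at 21.0 m:
(2.80/21.0)² = 0.01778, so 1410 × 0.01778 = 25.07 μGy/h.
Stay time = 1.60 μGy ÷ 25.07 μGy/h = 0.06382 h = 3.829 min.

3.83 min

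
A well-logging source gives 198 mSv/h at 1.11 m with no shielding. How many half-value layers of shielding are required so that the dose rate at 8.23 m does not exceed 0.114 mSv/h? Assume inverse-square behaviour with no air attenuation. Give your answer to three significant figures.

At 8.23 m, distance alone gives (1.11/8.23)² = 0.01819, so 198 × 0.01819 = 3.602 mSv/h.
Further attenuation needed: 3.602/0.114 = 31.60.
n = log₂(31.60) = 4.982 half-value layers.

4.98 half-value layers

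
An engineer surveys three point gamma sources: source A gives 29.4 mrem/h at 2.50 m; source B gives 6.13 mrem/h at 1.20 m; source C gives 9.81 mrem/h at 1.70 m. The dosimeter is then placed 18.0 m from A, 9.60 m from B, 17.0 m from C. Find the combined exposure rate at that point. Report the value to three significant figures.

Each source contributes Iᵢ·(dᵢ/rᵢ)²; contributions add.
A: 29.4 × (2.50/18.0)² = 0.5671 mrem/h
B: 6.13 × (1.20/9.60)² = 0.09578 mrem/h
C: 9.81 × (1.70/17.0)² = 0.09810 mrem/h
Total = 0.5671 + 0.09578 + 0.09810 = 0.7610 mrem/h.

0.761 mrem/h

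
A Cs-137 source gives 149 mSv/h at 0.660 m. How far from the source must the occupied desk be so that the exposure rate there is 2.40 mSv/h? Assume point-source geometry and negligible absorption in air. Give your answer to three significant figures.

Intensity scales as (d₁/d₂)², so d₂ = d₁·√(I₁/I₂).
I₁/I₂ = 149/2.40 = 62.08, so d₂ = 0.660 × √62.08 = 5.200 m.

5.20 m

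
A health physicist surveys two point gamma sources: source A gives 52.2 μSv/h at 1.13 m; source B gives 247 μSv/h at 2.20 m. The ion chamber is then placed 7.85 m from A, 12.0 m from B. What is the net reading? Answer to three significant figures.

9.38 μSv/h

Each source contributes Iᵢ·(dᵢ/rᵢ)²; contributions add.
A: 52.2 × (1.13/7.85)² = 1.082 μSv/h
B: 247 × (2.20/12.0)² = 8.302 μSv/h
Total = 1.082 + 8.302 = 9.384 μSv/h.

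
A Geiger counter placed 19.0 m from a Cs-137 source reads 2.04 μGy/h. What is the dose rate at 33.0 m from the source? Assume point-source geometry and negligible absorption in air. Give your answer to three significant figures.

Since intensity falls as 1/r², scaling from 19.0 m to 33.0 m:
(19.0/33.0)² = 0.3315, so 2.04 × 0.3315 = 0.6763 μGy/h.

0.676 μGy/h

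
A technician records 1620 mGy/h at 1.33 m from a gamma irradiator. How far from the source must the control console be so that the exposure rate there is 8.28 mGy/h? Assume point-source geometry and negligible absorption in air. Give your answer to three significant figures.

18.6 m

Since intensity falls as 1/r², d₂ = d₁·√(I₁/I₂).
I₁/I₂ = 1620/8.28 = 195.7, so d₂ = 1.33 × √195.7 = 18.61 m.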